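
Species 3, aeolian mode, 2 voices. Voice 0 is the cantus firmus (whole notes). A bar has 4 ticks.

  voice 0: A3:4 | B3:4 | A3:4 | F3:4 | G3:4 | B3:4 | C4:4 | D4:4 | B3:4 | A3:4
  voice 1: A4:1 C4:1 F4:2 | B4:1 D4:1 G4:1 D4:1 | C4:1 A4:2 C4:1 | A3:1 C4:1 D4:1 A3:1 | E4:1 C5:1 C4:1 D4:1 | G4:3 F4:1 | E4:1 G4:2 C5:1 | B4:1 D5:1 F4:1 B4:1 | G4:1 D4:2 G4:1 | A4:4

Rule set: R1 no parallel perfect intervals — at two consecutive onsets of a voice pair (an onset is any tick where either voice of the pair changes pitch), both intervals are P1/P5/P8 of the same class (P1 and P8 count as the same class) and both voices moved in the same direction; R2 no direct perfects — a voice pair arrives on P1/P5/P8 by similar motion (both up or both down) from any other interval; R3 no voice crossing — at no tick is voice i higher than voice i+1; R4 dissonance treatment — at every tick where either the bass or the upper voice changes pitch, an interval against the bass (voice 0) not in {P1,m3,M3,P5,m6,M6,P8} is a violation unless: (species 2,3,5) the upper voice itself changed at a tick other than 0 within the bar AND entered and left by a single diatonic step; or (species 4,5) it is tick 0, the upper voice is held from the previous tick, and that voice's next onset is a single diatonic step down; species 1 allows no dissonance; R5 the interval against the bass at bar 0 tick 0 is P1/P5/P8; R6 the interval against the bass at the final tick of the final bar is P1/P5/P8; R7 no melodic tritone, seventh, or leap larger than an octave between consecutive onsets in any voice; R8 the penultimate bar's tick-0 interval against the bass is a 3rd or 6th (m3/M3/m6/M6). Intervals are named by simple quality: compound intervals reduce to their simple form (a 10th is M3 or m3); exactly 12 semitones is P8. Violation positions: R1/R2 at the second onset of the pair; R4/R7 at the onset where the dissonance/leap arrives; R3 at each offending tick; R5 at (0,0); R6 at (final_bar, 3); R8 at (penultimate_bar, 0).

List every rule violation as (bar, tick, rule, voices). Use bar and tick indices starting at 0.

(1, 0, R2, (0, 1))
(1, 0, R7, (1,))
(4, 1, R4, (0, 1))
(4, 2, R4, (0, 1))
(7, 3, R7, (1,))

bar 0: v0=A3 v1=A4 downbeat P8
bar 1: v0=B3 v1=B4 downbeat P8
bar 2: v0=A3 v1=C4 downbeat m3
bar 3: v0=F3 v1=A3 downbeat M3
bar 4: v0=G3 v1=E4 downbeat M6
bar 5: v0=B3 v1=G4 downbeat m6
bar 6: v0=C4 v1=E4 downbeat M3
bar 7: v0=D4 v1=B4 downbeat M6
bar 8: v0=B3 v1=G4 downbeat m6
bar 9: v0=A3 v1=A4 downbeat P8
  -> R2 @ bar 1 tick 0 v(0, 1): A3/F4 m6 -> B3/B4 P8 similar
  -> R7 @ bar 1 tick 0 v(1,): F4->B4 leap 6st
  -> R4 @ bar 4 tick 1 v(0, 1): G3/C5 P4 untreated
  -> R4 @ bar 4 tick 2 v(0, 1): G3/C4 P4 untreated
  -> R7 @ bar 7 tick 3 v(1,): F4->B4 leap 6st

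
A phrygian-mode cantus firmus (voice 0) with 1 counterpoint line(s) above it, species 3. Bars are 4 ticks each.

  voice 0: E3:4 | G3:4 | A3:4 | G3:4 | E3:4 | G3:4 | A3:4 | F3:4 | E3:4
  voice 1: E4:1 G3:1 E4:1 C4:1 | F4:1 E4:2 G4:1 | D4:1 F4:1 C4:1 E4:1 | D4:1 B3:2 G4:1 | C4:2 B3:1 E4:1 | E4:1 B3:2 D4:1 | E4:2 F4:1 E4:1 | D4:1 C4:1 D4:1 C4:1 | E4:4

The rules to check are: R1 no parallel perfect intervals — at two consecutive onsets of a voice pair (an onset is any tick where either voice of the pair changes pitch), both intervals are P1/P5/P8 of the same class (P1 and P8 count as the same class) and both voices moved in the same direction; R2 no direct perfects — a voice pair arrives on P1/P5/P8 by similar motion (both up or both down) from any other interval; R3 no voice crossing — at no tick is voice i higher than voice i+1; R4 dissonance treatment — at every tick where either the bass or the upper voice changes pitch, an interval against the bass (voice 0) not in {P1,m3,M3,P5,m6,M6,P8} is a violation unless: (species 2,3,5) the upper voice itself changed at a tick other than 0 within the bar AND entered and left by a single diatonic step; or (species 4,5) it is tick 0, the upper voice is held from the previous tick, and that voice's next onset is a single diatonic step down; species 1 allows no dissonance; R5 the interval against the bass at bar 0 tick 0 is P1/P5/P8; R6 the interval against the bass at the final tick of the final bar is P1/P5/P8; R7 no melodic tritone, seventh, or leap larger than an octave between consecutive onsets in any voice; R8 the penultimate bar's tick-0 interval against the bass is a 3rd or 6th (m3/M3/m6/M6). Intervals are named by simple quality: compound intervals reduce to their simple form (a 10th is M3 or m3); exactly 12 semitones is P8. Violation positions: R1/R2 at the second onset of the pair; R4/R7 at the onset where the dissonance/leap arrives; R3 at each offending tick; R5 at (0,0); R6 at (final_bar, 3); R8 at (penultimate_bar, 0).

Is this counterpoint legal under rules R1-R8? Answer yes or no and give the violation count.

No (4 violations)

bar 0: v0=E3 v1=E4 (P8)
bar 1: v0=G3 v1=F4 (m7)
bar 2: v0=A3 v1=D4 (P4)
bar 3: v0=G3 v1=D4 (P5)
bar 4: v0=E3 v1=C4 (m6)
bar 5: v0=G3 v1=E4 (M6)
bar 6: v0=A3 v1=E4 (P5)
bar 7: v0=F3 v1=D4 (M6)
bar 8: v0=E3 v1=E4 (P8)
  R4 @ bar1.0: G3/F4 m7 untreated
  R4 @ bar2.0: A3/D4 P4 untreated
  R1 @ bar3.0: A3/E4 P5 -> G3/D4 P5 similar
  R1 @ bar6.0: G3/D4 P5 -> A3/E4 P5 similar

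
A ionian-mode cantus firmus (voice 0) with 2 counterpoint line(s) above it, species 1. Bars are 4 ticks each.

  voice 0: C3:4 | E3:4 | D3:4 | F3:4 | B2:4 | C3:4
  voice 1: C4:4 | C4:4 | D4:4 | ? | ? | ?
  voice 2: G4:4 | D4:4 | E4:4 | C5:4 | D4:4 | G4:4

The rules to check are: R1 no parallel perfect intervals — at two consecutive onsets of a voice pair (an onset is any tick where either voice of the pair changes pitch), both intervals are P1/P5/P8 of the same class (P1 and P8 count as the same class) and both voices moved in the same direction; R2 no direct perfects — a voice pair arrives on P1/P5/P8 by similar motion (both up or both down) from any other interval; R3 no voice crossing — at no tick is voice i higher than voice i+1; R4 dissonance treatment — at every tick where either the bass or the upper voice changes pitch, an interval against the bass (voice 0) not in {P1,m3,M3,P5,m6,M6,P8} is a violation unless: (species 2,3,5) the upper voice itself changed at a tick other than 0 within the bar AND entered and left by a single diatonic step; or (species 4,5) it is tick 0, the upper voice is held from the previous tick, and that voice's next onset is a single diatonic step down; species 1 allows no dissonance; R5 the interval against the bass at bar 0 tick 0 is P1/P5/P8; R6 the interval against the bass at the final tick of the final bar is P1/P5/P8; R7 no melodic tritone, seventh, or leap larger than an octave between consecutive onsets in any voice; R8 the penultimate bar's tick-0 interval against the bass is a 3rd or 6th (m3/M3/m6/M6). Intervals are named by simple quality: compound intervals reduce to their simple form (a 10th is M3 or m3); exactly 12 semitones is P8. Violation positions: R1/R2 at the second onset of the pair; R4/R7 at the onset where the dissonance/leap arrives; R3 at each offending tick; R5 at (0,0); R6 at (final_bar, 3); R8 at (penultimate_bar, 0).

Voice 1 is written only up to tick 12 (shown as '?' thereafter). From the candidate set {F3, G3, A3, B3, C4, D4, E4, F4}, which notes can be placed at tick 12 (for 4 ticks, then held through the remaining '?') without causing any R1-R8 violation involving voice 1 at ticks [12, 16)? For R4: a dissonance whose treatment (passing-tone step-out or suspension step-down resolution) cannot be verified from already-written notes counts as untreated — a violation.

F3: legal
G3: violates R4
A3: legal
B3: violates R4
C4: legal
D4: legal
E4: violates R4
F4: violates R1,R2

{A3, C4, D4, F3}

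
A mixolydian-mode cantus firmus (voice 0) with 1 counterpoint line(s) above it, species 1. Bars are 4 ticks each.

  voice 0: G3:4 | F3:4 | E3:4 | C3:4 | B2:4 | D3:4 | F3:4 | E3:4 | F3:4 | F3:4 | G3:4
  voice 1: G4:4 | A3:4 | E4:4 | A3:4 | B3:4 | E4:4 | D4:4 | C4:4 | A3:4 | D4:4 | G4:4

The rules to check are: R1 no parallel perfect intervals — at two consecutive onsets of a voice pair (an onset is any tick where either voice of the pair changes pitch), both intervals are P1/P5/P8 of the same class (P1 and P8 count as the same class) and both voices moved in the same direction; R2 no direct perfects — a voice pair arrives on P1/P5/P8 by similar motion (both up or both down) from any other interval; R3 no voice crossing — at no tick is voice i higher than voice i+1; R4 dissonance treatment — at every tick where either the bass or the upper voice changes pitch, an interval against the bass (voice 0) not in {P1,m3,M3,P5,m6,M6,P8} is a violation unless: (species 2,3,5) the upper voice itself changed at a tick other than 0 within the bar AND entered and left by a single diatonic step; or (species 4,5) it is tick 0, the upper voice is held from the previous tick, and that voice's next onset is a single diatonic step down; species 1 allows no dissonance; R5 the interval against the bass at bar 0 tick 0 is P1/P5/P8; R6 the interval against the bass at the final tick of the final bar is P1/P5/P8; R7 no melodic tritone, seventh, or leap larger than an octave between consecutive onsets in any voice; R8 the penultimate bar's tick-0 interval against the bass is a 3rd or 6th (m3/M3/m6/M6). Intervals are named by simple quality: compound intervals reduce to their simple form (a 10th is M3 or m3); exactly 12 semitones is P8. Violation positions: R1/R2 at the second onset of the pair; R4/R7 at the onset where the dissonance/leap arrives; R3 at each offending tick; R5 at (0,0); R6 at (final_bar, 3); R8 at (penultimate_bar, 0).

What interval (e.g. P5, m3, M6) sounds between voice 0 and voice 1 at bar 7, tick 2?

voice 0=E3 voice 1=C4 -> m6

m6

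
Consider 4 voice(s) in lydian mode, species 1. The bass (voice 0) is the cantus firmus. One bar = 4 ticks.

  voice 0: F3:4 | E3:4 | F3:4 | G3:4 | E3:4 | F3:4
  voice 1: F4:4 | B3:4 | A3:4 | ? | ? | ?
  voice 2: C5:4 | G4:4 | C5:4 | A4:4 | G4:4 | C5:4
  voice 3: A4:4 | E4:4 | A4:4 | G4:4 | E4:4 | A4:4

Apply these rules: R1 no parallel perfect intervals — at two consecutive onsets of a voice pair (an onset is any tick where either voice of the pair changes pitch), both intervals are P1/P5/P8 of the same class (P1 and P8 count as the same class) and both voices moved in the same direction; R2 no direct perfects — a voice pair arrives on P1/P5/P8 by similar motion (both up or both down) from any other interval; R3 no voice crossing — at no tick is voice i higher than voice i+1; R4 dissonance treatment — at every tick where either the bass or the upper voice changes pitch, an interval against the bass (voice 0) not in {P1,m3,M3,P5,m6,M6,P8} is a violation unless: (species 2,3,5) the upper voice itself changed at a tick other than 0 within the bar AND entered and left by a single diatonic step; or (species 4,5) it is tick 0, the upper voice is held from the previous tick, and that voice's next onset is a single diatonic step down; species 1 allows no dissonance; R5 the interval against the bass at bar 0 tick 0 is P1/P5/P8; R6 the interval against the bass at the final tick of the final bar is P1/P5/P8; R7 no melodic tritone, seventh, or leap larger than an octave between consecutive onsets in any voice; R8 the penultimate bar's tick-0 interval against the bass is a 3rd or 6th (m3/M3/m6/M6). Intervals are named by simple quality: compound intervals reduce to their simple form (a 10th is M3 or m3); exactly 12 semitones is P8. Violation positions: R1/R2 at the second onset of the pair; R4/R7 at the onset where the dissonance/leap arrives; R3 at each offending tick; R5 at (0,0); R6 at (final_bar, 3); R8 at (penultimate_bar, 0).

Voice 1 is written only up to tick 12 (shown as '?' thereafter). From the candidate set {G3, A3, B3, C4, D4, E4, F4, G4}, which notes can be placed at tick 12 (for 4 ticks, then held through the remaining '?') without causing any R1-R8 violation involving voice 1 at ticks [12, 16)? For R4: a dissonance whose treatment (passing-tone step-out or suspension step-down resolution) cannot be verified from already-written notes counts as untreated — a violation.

G3: violates R1
A3: violates R4
B3: legal
C4: violates R4
D4: violates R2
E4: legal
F4: violates R4
G4: violates R2,R7

{B3, E4}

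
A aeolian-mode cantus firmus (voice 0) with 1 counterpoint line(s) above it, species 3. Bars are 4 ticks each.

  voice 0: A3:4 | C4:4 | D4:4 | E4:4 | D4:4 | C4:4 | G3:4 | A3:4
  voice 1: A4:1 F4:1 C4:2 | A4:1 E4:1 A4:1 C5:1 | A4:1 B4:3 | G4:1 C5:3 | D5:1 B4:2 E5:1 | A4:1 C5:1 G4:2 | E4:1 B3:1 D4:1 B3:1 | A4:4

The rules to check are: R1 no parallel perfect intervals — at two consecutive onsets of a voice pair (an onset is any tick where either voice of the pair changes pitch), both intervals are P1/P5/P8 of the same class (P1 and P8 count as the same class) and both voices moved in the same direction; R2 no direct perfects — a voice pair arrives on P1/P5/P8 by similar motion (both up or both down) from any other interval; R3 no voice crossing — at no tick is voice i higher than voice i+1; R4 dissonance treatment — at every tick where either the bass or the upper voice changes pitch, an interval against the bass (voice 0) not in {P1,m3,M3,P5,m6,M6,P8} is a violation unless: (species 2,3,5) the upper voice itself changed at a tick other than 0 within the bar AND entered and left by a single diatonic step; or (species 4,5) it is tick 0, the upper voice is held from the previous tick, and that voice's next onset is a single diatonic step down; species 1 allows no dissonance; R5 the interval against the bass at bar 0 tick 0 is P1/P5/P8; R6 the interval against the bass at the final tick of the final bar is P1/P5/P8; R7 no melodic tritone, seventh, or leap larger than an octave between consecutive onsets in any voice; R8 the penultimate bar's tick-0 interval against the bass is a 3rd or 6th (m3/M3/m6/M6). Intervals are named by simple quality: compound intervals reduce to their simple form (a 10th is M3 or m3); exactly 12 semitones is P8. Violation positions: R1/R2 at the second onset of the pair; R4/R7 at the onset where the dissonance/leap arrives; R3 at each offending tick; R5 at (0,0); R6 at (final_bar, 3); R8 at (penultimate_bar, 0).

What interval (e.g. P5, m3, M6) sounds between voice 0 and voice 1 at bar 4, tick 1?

M6

voice 0=D4 voice 1=B4 -> M6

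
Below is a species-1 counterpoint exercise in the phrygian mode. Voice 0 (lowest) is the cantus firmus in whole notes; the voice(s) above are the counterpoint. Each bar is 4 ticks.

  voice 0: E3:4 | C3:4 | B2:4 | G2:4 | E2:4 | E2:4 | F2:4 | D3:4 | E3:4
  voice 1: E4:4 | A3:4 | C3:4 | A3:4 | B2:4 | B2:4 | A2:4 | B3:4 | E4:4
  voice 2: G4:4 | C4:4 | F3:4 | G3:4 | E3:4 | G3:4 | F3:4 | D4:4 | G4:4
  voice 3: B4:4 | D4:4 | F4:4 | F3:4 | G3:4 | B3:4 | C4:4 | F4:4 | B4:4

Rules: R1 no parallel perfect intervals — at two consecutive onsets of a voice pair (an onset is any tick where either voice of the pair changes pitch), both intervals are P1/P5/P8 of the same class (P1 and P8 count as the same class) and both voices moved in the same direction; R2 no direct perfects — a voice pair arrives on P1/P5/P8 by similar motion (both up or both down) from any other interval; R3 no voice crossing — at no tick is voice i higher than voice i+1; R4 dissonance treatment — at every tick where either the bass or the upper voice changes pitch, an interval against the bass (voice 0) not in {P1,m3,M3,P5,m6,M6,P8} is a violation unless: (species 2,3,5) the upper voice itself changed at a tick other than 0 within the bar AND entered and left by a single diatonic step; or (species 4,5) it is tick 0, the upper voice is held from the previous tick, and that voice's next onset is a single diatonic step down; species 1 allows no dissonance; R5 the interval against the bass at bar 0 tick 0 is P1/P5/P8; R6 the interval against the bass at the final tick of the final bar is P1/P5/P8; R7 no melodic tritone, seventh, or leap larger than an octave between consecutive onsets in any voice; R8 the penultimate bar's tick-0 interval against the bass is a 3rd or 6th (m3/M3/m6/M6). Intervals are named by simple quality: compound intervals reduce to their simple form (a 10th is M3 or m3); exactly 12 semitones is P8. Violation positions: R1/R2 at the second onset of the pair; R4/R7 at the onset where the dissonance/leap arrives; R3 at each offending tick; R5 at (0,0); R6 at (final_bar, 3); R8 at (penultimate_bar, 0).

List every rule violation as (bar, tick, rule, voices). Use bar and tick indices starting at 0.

bar 0: v0=E3 v1=E4 v2=G4 v3=B4 downbeat P5
bar 1: v0=C3 v1=A3 v2=C4 v3=D4 downbeat M2
bar 2: v0=B2 v1=C3 v2=F3 v3=F4 downbeat TT
bar 3: v0=G2 v1=A3 v2=G3 v3=F3 downbeat m7
bar 4: v0=E2 v1=B2 v2=E3 v3=G3 downbeat m3
bar 5: v0=E2 v1=B2 v2=G3 v3=B3 downbeat P5
bar 6: v0=F2 v1=A2 v2=F3 v3=C4 downbeat P5
bar 7: v0=D3 v1=B3 v2=D4 v3=F4 downbeat m3
bar 8: v0=E3 v1=E4 v2=G4 v3=B4 downbeat P5
  -> R5 @ bar 0 tick 0 v(0, 2): opens on m3
  -> R2 @ bar 1 tick 0 v(0, 2): E3/G4 m3 -> C3/C4 P8 similar
  -> R4 @ bar 1 tick 0 v(0, 3): C3/D4 M2 untreated
  -> R4 @ bar 2 tick 0 v(0, 1): B2/C3 m2 untreated
  -> R4 @ bar 2 tick 0 v(0, 2): B2/F3 TT untreated
  -> R4 @ bar 2 tick 0 v(0, 3): B2/F4 TT untreated
  -> R3 @ bar 3 tick 0 v(1, 2): A3 above G3
  -> R3 @ bar 3 tick 0 v(2, 3): G3 above F3
  -> R4 @ bar 3 tick 0 v(0, 1): G2/A3 M2 untreated
  -> R4 @ bar 3 tick 0 v(0, 3): G2/F3 m7 untreated
  -> R3 @ bar 3 tick 1 v(1, 2): A3 above G3
  -> R3 @ bar 3 tick 1 v(2, 3): G3 above F3
  -> R3 @ bar 3 tick 2 v(1, 2): A3 above G3
  -> R3 @ bar 3 tick 2 v(2, 3): G3 above F3
  -> R3 @ bar 3 tick 3 v(1, 2): A3 above G3
  -> R3 @ bar 3 tick 3 v(2, 3): G3 above F3
  -> R1 @ bar 4 tick 0 v(0, 2): G2/G3 P8 -> E2/E3 P8 similar
  -> R2 @ bar 4 tick 0 v(0, 1): G2/A3 M2 -> E2/B2 P5 similar
  -> R7 @ bar 4 tick 0 v(1,): A3->B2 leap 10st
  -> R1 @ bar 6 tick 0 v(0, 3): E2/B3 P5 -> F2/C4 P5 similar
  -> R1 @ bar 7 tick 0 v(0, 2): F2/F3 P8 -> D3/D4 P8 similar
  -> R7 @ bar 7 tick 0 v(1,): A2->B3 leap 14st
  -> R8 @ bar 7 tick 0 v(0, 2): penult P8 not 3rd/6th
  -> R2 @ bar 8 tick 0 v(0, 1): D3/B3 M6 -> E3/E4 P8 similar
  -> R2 @ bar 8 tick 0 v(0, 3): D3/F4 m3 -> E3/B4 P5 similar
  -> R2 @ bar 8 tick 0 v(1, 3): B3/F4 TT -> E4/B4 P5 similar
  -> R7 @ bar 8 tick 0 v(3,): F4->B4 leap 6st
  -> R6 @ bar 8 tick 3 v(0, 2): closes on m3

(0, 0, R5, (0, 2))
(1, 0, R2, (0, 2))
(1, 0, R4, (0, 3))
(2, 0, R4, (0, 1))
(2, 0, R4, (0, 2))
(2, 0, R4, (0, 3))
(3, 0, R3, (1, 2))
(3, 0, R3, (2, 3))
(3, 0, R4, (0, 1))
(3, 0, R4, (0, 3))
(3, 1, R3, (1, 2))
(3, 1, R3, (2, 3))
(3, 2, R3, (1, 2))
(3, 2, R3, (2, 3))
(3, 3, R3, (1, 2))
(3, 3, R3, (2, 3))
(4, 0, R1, (0, 2))
(4, 0, R2, (0, 1))
(4, 0, R7, (1,))
(6, 0, R1, (0, 3))
(7, 0, R1, (0, 2))
(7, 0, R7, (1,))
(7, 0, R8, (0, 2))
(8, 0, R2, (0, 1))
(8, 0, R2, (0, 3))
(8, 0, R2, (1, 3))
(8, 0, R7, (3,))
(8, 3, R6, (0, 2))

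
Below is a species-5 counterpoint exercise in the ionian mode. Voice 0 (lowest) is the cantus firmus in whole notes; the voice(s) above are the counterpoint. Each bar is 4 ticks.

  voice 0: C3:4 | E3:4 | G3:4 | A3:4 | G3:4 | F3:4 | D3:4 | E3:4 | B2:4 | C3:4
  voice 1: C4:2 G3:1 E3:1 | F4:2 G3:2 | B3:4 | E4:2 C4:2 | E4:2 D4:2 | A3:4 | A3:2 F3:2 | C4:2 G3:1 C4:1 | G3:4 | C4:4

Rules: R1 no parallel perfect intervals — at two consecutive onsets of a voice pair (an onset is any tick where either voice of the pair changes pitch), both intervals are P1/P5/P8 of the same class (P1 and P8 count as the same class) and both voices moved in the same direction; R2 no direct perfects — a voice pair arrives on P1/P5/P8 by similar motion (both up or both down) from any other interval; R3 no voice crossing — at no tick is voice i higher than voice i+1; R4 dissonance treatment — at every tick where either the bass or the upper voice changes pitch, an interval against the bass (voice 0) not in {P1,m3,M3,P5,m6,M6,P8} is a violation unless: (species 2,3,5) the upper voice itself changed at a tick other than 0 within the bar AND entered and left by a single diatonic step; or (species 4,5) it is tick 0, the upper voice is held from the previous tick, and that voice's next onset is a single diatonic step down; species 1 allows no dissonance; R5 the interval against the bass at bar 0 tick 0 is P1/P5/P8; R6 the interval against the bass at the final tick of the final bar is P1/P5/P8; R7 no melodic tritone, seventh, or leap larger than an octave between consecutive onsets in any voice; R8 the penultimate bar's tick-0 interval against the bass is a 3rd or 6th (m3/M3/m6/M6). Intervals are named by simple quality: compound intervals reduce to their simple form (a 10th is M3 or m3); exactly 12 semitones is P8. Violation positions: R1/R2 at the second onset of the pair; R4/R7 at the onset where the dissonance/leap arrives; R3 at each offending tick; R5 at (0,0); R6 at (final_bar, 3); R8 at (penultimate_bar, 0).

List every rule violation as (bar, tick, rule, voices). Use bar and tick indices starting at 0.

(1, 0, R4, (0, 1))
(1, 0, R7, (1,))
(1, 2, R7, (1,))
(3, 0, R2, (0, 1))
(9, 0, R2, (0, 1))

bar 0: v0=C3 v1=C4 downbeat P8
bar 1: v0=E3 v1=F4 downbeat m2
bar 2: v0=G3 v1=B3 downbeat M3
bar 3: v0=A3 v1=E4 downbeat P5
bar 4: v0=G3 v1=E4 downbeat M6
bar 5: v0=F3 v1=A3 downbeat M3
bar 6: v0=D3 v1=A3 downbeat P5
bar 7: v0=E3 v1=C4 downbeat m6
bar 8: v0=B2 v1=G3 downbeat m6
bar 9: v0=C3 v1=C4 downbeat P8
  -> R4 @ bar 1 tick 0 v(0, 1): E3/F4 m2 untreated
  -> R7 @ bar 1 tick 0 v(1,): E3->F4 leap 13st
  -> R7 @ bar 1 tick 2 v(1,): F4->G3 leap 10st
  -> R2 @ bar 3 tick 0 v(0, 1): G3/B3 M3 -> A3/E4 P5 similar
  -> R2 @ bar 9 tick 0 v(0, 1): B2/G3 m6 -> C3/C4 P8 similar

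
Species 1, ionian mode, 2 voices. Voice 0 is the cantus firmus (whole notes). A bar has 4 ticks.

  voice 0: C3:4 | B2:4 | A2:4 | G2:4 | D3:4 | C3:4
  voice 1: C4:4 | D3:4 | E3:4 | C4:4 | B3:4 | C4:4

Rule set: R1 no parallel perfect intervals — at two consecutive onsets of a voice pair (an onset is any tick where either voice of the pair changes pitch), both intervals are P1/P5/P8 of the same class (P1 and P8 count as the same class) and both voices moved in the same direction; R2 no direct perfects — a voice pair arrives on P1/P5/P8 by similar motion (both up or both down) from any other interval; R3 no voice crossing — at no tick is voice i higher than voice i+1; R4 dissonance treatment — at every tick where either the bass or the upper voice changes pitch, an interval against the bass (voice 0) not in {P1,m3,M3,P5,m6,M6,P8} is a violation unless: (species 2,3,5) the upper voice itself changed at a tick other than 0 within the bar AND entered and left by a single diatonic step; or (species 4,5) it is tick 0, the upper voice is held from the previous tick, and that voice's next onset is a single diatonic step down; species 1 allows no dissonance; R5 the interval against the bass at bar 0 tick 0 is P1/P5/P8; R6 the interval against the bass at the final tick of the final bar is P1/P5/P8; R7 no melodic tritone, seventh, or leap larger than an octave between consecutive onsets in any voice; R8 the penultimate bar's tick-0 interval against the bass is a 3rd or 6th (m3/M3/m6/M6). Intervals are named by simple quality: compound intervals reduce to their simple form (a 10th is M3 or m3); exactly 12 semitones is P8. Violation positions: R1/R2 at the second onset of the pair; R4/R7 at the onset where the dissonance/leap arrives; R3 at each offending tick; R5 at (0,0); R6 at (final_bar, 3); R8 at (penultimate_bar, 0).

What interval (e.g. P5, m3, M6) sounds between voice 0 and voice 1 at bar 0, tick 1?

voice 0=C3 voice 1=C4 -> P8

P8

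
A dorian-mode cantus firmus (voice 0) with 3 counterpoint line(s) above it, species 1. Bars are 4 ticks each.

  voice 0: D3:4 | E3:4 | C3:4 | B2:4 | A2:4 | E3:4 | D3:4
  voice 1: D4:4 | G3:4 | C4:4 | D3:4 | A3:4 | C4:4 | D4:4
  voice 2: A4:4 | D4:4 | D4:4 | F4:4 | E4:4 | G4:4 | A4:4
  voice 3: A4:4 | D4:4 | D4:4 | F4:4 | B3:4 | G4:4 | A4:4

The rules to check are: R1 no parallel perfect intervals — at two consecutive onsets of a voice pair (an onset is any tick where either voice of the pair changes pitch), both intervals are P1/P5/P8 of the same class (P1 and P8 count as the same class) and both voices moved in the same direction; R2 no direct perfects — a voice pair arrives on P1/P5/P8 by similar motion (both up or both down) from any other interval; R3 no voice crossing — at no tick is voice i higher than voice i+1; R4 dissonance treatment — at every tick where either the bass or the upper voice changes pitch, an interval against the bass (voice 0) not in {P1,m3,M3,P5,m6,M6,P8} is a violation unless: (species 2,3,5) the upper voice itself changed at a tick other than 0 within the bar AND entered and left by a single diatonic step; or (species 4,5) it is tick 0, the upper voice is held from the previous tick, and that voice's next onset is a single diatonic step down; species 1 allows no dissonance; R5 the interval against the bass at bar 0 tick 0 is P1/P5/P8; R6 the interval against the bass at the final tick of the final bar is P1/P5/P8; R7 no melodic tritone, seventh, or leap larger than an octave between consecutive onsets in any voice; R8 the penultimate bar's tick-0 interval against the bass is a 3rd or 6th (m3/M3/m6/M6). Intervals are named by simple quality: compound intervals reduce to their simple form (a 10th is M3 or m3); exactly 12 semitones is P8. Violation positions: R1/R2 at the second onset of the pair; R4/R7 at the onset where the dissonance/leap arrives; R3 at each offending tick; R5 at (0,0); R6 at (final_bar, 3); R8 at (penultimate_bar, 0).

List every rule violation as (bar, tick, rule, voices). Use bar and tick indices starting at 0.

(1, 0, R1, (1, 2))
(1, 0, R1, (1, 3))
(1, 0, R1, (2, 3))
(1, 0, R4, (0, 2))
(1, 0, R4, (0, 3))
(2, 0, R4, (0, 2))
(2, 0, R4, (0, 3))
(3, 0, R1, (2, 3))
(3, 0, R4, (0, 2))
(3, 0, R4, (0, 3))
(3, 0, R7, (1,))
(4, 0, R2, (0, 2))
(4, 0, R3, (2, 3))
(4, 0, R4, (0, 3))
(4, 0, R7, (3,))
(4, 1, R3, (2, 3))
(4, 2, R3, (2, 3))
(4, 3, R3, (2, 3))
(5, 0, R1, (1, 2))
(5, 0, R2, (1, 3))
(5, 0, R2, (2, 3))
(6, 0, R1, (1, 2))
(6, 0, R1, (1, 3))
(6, 0, R1, (2, 3))

bar 0: v0=D3 v1=D4 v2=A4 v3=A4 downbeat P5
bar 1: v0=E3 v1=G3 v2=D4 v3=D4 downbeat m7
bar 2: v0=C3 v1=C4 v2=D4 v3=D4 downbeat M2
bar 3: v0=B2 v1=D3 v2=F4 v3=F4 downbeat TT
bar 4: v0=A2 v1=A3 v2=E4 v3=B3 downbeat M2
bar 5: v0=E3 v1=C4 v2=G4 v3=G4 downbeat m3
bar 6: v0=D3 v1=D4 v2=A4 v3=A4 downbeat P5
  -> R1 @ bar 1 tick 0 v(1, 2): D4/A4 P5 -> G3/D4 P5 similar
  -> R1 @ bar 1 tick 0 v(1, 3): D4/A4 P5 -> G3/D4 P5 similar
  -> R1 @ bar 1 tick 0 v(2, 3): A4/A4 P1 -> D4/D4 P1 similar
  -> R4 @ bar 1 tick 0 v(0, 2): E3/D4 m7 untreated
  -> R4 @ bar 1 tick 0 v(0, 3): E3/D4 m7 untreated
  -> R4 @ bar 2 tick 0 v(0, 2): C3/D4 M2 untreated
  -> R4 @ bar 2 tick 0 v(0, 3): C3/D4 M2 untreated
  -> R1 @ bar 3 tick 0 v(2, 3): D4/D4 P1 -> F4/F4 P1 similar
  -> R4 @ bar 3 tick 0 v(0, 2): B2/F4 TT untreated
  -> R4 @ bar 3 tick 0 v(0, 3): B2/F4 TT untreated
  -> R7 @ bar 3 tick 0 v(1,): C4->D3 leap 10st
  -> R2 @ bar 4 tick 0 v(0, 2): B2/F4 TT -> A2/E4 P5 similar
  -> R3 @ bar 4 tick 0 v(2, 3): E4 above B3
  -> R4 @ bar 4 tick 0 v(0, 3): A2/B3 M2 untreated
  -> R7 @ bar 4 tick 0 v(3,): F4->B3 leap 6st
  -> R3 @ bar 4 tick 1 v(2, 3): E4 above B3
  -> R3 @ bar 4 tick 2 v(2, 3): E4 above B3
  -> R3 @ bar 4 tick 3 v(2, 3): E4 above B3
  -> R1 @ bar 5 tick 0 v(1, 2): A3/E4 P5 -> C4/G4 P5 similar
  -> R2 @ bar 5 tick 0 v(1, 3): A3/B3 M2 -> C4/G4 P5 similar
  -> R2 @ bar 5 tick 0 v(2, 3): E4/B3 P4 -> G4/G4 P1 similar
  -> R1 @ bar 6 tick 0 v(1, 2): C4/G4 P5 -> D4/A4 P5 similar
  -> R1 @ bar 6 tick 0 v(1, 3): C4/G4 P5 -> D4/A4 P5 similar
  -> R1 @ bar 6 tick 0 v(2, 3): G4/G4 P1 -> A4/A4 P1 similar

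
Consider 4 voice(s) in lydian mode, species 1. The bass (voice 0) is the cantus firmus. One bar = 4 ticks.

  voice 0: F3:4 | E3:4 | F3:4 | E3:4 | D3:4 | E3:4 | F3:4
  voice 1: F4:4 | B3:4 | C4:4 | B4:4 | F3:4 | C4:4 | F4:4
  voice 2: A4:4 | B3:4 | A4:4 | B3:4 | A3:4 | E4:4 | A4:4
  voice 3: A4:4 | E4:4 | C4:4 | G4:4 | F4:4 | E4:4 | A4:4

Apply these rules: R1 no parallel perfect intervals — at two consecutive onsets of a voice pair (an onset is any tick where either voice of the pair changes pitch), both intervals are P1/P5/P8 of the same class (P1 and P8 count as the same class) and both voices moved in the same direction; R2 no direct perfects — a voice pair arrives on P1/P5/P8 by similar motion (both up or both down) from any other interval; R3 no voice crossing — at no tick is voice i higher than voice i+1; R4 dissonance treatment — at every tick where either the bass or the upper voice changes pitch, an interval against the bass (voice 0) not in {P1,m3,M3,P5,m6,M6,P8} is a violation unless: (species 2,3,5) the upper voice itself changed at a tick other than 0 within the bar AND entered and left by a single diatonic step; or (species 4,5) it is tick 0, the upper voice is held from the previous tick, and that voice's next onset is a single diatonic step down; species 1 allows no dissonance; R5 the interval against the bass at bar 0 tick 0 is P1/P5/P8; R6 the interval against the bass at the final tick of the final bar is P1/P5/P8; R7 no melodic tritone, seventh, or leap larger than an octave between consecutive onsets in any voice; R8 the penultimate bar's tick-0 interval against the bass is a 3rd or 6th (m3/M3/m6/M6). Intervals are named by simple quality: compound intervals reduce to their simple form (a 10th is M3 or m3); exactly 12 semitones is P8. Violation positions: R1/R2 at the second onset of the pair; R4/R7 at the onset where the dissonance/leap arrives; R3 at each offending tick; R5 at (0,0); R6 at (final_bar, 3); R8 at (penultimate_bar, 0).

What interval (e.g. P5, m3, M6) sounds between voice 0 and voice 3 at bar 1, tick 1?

P8

voice 0=E3 voice 3=E4 -> P8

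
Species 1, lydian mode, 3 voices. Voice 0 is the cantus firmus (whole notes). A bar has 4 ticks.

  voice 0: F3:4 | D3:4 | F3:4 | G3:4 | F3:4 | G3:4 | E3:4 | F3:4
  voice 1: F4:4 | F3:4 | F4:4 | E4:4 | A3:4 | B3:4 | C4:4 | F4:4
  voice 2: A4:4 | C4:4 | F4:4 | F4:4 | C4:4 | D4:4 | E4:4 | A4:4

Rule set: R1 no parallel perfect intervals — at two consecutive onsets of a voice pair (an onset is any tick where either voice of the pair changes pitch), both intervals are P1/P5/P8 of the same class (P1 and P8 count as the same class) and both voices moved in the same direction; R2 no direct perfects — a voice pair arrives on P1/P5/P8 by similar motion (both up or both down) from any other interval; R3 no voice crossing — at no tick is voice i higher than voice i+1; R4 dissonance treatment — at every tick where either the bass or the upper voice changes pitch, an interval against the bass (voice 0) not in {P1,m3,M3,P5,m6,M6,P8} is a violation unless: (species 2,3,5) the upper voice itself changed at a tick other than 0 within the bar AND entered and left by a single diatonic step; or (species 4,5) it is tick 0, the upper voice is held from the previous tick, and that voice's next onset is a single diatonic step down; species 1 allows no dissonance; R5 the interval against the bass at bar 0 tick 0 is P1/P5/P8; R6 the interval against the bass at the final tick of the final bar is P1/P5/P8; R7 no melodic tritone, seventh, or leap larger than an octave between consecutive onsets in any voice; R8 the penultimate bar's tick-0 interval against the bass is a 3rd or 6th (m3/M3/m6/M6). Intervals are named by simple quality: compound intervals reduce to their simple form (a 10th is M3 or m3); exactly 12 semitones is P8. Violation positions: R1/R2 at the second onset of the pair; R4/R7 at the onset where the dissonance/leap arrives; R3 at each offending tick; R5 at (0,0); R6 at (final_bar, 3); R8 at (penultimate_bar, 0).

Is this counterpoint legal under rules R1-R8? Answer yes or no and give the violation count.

No (12 violations)

bar 0: v0=F3 v1=F4 v2=A4 (M3)
bar 1: v0=D3 v1=F3 v2=C4 (m7)
bar 2: v0=F3 v1=F4 v2=F4 (P8)
bar 3: v0=G3 v1=E4 v2=F4 (m7)
bar 4: v0=F3 v1=A3 v2=C4 (P5)
bar 5: v0=G3 v1=B3 v2=D4 (P5)
bar 6: v0=E3 v1=C4 v2=E4 (P8)
bar 7: v0=F3 v1=F4 v2=A4 (M3)
  R5 @ bar0.0: opens on M3
  R2 @ bar1.0: F4/A4 M3 -> F3/C4 P5 similar
  R4 @ bar1.0: D3/C4 m7 untreated
  R2 @ bar2.0: D3/F3 m3 -> F3/F4 P8 similar
  R2 @ bar2.0: D3/C4 m7 -> F3/F4 P8 similar
  R2 @ bar2.0: F3/C4 P5 -> F4/F4 P1 similar
  R4 @ bar3.0: G3/F4 m7 untreated
  R2 @ bar4.0: G3/F4 m7 -> F3/C4 P5 similar
  R1 @ bar5.0: F3/C4 P5 -> G3/D4 P5 similar
  R8 @ bar6.0: penult P8 not 3rd/6th
  R2 @ bar7.0: E3/C4 m6 -> F3/F4 P8 similar
  R6 @ bar7.3: closes on M3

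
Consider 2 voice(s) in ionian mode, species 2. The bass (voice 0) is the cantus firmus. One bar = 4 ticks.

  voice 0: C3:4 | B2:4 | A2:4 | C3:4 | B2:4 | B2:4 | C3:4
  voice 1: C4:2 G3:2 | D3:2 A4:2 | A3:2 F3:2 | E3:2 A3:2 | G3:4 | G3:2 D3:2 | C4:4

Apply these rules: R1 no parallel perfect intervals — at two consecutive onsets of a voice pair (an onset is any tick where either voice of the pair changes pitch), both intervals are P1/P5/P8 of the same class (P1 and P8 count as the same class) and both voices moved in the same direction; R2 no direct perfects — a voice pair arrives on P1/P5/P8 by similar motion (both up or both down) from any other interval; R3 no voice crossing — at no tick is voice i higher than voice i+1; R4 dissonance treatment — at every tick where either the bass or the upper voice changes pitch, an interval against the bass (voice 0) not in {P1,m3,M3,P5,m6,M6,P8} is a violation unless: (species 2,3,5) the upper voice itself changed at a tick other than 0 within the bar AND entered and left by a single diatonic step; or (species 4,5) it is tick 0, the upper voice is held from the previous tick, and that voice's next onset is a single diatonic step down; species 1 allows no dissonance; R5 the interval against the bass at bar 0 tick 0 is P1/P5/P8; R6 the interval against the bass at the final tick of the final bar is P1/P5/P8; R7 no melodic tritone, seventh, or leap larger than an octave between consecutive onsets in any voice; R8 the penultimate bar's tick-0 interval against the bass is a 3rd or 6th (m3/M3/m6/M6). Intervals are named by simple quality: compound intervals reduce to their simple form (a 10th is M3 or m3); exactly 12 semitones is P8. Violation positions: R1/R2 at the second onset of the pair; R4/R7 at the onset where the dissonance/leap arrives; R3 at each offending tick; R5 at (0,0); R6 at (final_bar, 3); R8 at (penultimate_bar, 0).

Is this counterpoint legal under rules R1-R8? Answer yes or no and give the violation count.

No (5 violations)

bar 0: v0=C3 v1=C4 (P8)
bar 1: v0=B2 v1=D3 (m3)
bar 2: v0=A2 v1=A3 (P8)
bar 3: v0=C3 v1=E3 (M3)
bar 4: v0=B2 v1=G3 (m6)
bar 5: v0=B2 v1=G3 (m6)
bar 6: v0=C3 v1=C4 (P8)
  R4 @ bar1.2: B2/A4 m7 untreated
  R7 @ bar1.2: D3->A4 leap 19st
  R2 @ bar2.0: B2/A4 m7 -> A2/A3 P8 similar
  R2 @ bar6.0: B2/D3 m3 -> C3/C4 P8 similar
  R7 @ bar6.0: D3->C4 leap 10st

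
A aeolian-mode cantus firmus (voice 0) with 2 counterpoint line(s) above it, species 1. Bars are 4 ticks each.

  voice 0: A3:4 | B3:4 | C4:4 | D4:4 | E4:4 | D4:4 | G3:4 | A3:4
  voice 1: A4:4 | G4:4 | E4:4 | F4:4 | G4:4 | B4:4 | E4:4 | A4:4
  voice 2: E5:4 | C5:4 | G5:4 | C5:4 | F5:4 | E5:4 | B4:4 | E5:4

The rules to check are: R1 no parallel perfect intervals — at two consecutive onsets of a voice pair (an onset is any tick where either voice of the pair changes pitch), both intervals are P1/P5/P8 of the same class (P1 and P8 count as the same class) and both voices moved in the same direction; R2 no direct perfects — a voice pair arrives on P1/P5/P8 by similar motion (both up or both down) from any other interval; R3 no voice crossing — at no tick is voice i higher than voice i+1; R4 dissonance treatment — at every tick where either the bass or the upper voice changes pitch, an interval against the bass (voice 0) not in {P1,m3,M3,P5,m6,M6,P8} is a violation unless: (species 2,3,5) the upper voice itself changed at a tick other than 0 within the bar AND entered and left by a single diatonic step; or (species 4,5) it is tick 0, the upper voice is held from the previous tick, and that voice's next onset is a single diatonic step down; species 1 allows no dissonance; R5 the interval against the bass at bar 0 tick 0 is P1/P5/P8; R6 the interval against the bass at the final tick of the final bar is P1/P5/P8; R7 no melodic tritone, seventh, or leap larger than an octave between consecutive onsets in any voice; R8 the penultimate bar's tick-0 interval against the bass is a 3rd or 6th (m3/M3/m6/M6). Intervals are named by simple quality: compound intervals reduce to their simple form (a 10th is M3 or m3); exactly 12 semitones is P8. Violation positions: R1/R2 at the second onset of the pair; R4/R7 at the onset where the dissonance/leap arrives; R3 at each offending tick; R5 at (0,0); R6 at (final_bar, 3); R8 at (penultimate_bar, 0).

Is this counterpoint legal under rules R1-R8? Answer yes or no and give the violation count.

No (9 violations)

bar 0: v0=A3 v1=A4 v2=E5 (P5)
bar 1: v0=B3 v1=G4 v2=C5 (m2)
bar 2: v0=C4 v1=E4 v2=G5 (P5)
bar 3: v0=D4 v1=F4 v2=C5 (m7)
bar 4: v0=E4 v1=G4 v2=F5 (m2)
bar 5: v0=D4 v1=B4 v2=E5 (M2)
bar 6: v0=G3 v1=E4 v2=B4 (M3)
bar 7: v0=A3 v1=A4 v2=E5 (P5)
  R4 @ bar1.0: B3/C5 m2 untreated
  R2 @ bar2.0: B3/C5 m2 -> C4/G5 P5 similar
  R4 @ bar3.0: D4/C5 m7 untreated
  R4 @ bar4.0: E4/F5 m2 untreated
  R4 @ bar5.0: D4/E5 M2 untreated
  R2 @ bar6.0: B4/E5 P4 -> E4/B4 P5 similar
  R1 @ bar7.0: E4/B4 P5 -> A4/E5 P5 similar
  R2 @ bar7.0: G3/E4 M6 -> A3/A4 P8 similar
  R2 @ bar7.0: G3/B4 M3 -> A3/E5 P5 similar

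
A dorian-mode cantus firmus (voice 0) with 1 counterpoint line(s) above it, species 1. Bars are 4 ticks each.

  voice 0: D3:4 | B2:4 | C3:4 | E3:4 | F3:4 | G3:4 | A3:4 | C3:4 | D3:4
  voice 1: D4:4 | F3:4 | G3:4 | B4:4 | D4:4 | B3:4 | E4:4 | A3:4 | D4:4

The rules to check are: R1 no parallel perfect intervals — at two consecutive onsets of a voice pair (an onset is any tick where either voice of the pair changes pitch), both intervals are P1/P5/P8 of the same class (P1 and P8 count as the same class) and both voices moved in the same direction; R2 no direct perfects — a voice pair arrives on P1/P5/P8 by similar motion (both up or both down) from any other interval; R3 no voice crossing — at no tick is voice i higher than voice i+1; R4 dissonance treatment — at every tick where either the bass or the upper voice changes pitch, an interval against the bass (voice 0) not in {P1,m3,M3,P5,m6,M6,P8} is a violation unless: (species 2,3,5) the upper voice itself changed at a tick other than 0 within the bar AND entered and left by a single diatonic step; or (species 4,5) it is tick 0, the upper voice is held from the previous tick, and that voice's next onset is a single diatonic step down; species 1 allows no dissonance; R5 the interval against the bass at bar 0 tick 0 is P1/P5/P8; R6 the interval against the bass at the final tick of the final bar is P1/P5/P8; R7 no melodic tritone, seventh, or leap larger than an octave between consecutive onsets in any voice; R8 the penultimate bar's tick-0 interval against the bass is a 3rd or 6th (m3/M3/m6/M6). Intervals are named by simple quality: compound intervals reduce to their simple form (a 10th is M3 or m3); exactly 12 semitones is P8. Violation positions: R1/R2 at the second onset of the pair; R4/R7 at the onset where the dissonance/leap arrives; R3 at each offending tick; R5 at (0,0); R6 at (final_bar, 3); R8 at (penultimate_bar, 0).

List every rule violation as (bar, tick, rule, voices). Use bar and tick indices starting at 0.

(1, 0, R4, (0, 1))
(2, 0, R2, (0, 1))
(3, 0, R1, (0, 1))
(3, 0, R7, (1,))
(6, 0, R2, (0, 1))
(8, 0, R2, (0, 1))

bar 0: v0=D3 v1=D4 downbeat P8
bar 1: v0=B2 v1=F3 downbeat TT
bar 2: v0=C3 v1=G3 downbeat P5
bar 3: v0=E3 v1=B4 downbeat P5
bar 4: v0=F3 v1=D4 downbeat M6
bar 5: v0=G3 v1=B3 downbeat M3
bar 6: v0=A3 v1=E4 downbeat P5
bar 7: v0=C3 v1=A3 downbeat M6
bar 8: v0=D3 v1=D4 downbeat P8
  -> R4 @ bar 1 tick 0 v(0, 1): B2/F3 TT untreated
  -> R2 @ bar 2 tick 0 v(0, 1): B2/F3 TT -> C3/G3 P5 similar
  -> R1 @ bar 3 tick 0 v(0, 1): C3/G3 P5 -> E3/B4 P5 similar
  -> R7 @ bar 3 tick 0 v(1,): G3->B4 leap 16st
  -> R2 @ bar 6 tick 0 v(0, 1): G3/B3 M3 -> A3/E4 P5 similar
  -> R2 @ bar 8 tick 0 v(0, 1): C3/A3 M6 -> D3/D4 P8 similar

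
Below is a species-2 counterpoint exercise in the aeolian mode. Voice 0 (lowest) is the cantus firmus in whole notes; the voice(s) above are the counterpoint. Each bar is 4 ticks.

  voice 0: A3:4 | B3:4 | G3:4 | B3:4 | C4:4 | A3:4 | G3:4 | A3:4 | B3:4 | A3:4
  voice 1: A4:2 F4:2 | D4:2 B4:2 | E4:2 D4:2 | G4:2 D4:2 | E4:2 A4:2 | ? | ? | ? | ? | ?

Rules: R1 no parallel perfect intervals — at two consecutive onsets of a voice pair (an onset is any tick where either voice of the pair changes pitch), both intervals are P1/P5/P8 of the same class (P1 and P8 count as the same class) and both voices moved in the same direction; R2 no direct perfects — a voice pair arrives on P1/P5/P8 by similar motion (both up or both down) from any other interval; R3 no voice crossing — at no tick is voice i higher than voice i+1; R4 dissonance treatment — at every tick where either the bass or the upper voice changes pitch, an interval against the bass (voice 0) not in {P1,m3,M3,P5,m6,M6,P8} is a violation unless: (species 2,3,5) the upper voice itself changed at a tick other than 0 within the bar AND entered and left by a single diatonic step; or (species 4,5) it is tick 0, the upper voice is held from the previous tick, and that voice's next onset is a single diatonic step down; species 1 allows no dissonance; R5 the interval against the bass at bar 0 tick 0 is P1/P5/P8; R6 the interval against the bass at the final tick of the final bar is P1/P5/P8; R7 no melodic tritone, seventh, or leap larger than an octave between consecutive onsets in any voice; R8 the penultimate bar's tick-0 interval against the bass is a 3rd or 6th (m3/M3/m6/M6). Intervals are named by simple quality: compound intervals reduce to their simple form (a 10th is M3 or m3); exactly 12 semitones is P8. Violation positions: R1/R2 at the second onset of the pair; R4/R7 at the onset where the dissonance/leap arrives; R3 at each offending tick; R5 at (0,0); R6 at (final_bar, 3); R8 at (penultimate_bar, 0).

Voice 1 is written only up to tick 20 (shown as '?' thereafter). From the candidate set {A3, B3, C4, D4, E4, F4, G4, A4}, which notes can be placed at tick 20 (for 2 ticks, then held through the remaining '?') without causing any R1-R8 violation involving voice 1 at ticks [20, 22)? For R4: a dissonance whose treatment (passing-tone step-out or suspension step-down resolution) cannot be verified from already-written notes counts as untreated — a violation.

A3: violates R2
B3: violates R4,R7
C4: legal
D4: violates R4
E4: violates R2
F4: legal
G4: violates R4
A4: legal

{A4, C4, F4}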